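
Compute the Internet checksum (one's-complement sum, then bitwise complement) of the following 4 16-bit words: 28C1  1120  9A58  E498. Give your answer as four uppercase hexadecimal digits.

One's-complement addition (fold any carry out of bit 15 back into bit 0):
  0x28C1 + 0x1120 = 0x039E1
  0x39E1 + 0x9A58 = 0x0D439
  0xD439 + 0xE498 = 0x1B8D1 → wrap carry → 0xB8D2
One's-complement sum = 0xB8D2.
Checksum = ~0xB8D2 & 0xFFFF = 0x472D.

472D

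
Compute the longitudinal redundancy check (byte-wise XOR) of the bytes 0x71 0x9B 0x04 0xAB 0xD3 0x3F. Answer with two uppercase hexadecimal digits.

A9

XOR the bytes together:
  start with 0x71
  0x71 ⊕ 0x9B = 0xEA
  0xEA ⊕ 0x04 = 0xEE
  0xEE ⊕ 0xAB = 0x45
  0x45 ⊕ 0xD3 = 0x96
  0x96 ⊕ 0x3F = 0xA9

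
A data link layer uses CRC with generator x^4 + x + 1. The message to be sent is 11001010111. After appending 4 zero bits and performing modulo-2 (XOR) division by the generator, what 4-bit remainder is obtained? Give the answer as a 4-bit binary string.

Append 4 zeros: 110010101110000. Divide by 10011 (XOR where the leading bit is 1):
  pos 0: 11001 XOR 10011 = 01010
  pos 1: 10100 XOR 10011 = 00111
  pos 3: 11110 XOR 10011 = 01101
  pos 4: 11011 XOR 10011 = 01000
  pos 5: 10001 XOR 10011 = 00010
  pos 8: 10100 XOR 10011 = 00111
  pos 10: 11100 XOR 10011 = 01111
Remainder (last 4 bits) = 1111. This is the CRC / FCS.

1111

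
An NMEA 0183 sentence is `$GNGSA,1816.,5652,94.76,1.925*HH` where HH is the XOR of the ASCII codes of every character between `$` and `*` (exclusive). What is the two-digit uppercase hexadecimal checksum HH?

XOR the ASCII codes of the payload characters:
  'G' = 0x47 → acc = 0x47
  'N' = 0x4E → acc = 0x09
  'G' = 0x47 → acc = 0x4E
  'S' = 0x53 → acc = 0x1D
  'A' = 0x41 → acc = 0x5C
  ',' = 0x2C → acc = 0x70
  '1' = 0x31 → acc = 0x41
  '8' = 0x38 → acc = 0x79
  '1' = 0x31 → acc = 0x48
  '6' = 0x36 → acc = 0x7E
  '.' = 0x2E → acc = 0x50
  ',' = 0x2C → acc = 0x7C
  '5' = 0x35 → acc = 0x49
  '6' = 0x36 → acc = 0x7F
  '5' = 0x35 → acc = 0x4A
  '2' = 0x32 → acc = 0x78
  ',' = 0x2C → acc = 0x54
  '9' = 0x39 → acc = 0x6D
  '4' = 0x34 → acc = 0x59
  '.' = 0x2E → acc = 0x77
  '7' = 0x37 → acc = 0x40
  '6' = 0x36 → acc = 0x76
  ',' = 0x2C → acc = 0x5A
  '1' = 0x31 → acc = 0x6B
  '.' = 0x2E → acc = 0x45
  '9' = 0x39 → acc = 0x7C
  '2' = 0x32 → acc = 0x4E
  '5' = 0x35 → acc = 0x7B
Checksum = 0x7B.

7B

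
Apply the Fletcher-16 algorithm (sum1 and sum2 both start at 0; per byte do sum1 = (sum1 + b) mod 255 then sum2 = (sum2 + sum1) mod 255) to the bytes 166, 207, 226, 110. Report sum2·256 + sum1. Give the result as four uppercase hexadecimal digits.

3EC7

Running sums (mod 255):
  after byte 0 (166): sum1=166, sum2=166
  after byte 1 (207): sum1=118, sum2=29
  after byte 2 (226): sum1=89, sum2=118
  after byte 3 (110): sum1=199, sum2=62
Checksum = sum2·256 + sum1 = 62·256 + 199 = 16071 = 0x3EC7.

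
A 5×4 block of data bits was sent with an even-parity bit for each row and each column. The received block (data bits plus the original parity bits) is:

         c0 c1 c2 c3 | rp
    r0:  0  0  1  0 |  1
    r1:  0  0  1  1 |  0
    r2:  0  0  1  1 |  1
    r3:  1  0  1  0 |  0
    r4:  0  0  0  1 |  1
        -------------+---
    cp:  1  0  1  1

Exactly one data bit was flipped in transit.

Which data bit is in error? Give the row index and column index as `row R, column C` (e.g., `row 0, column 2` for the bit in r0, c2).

row 2, column 2

Recompute each row's even parity and compare to rp:
  r0: data parity 1, sent rp 1 → ok
  r1: data parity 0, sent rp 0 → ok
  r2: data parity 0, sent rp 1 → mismatch
  r3: data parity 0, sent rp 0 → ok
  r4: data parity 1, sent rp 1 → ok
Recompute each column's even parity and compare to cp:
  c0: data parity 1, sent cp 1 → ok
  c1: data parity 0, sent cp 0 → ok
  c2: data parity 0, sent cp 1 → mismatch
  c3: data parity 1, sent cp 1 → ok
Exactly one row (r2) and one column (c2) fail → the flipped bit is at their intersection.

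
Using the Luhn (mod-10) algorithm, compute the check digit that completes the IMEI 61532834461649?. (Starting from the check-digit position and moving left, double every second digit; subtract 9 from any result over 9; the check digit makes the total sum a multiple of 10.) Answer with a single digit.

7

Partial digits right→left: 9 4 6 1 6 4 4 3 8 2 3 5 1 6
Double every second digit counting from the check-digit position (so the 1st, 3rd, 5th, ... of the partial from the right).
  doubled (with −9 where >9): 9 3 3 8 7 6 2 → sum 38
  kept as-is: 4 1 4 3 2 5 6 → sum 25
Total = 38 + 25 = 63.
Check digit = (10 − (63 mod 10)) mod 10 = 7.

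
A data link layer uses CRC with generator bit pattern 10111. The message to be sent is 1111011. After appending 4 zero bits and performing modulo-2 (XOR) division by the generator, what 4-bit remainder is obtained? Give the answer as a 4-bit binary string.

Append 4 zeros: 11110110000. Divide by 10111 (XOR where the leading bit is 1):
  pos 0: 11110 XOR 10111 = 01001
  pos 1: 10011 XOR 10111 = 00100
  pos 3: 10010 XOR 10111 = 00101
  pos 5: 10100 XOR 10111 = 00011
Remainder (last 4 bits) = 0110. This is the CRC / FCS.

0110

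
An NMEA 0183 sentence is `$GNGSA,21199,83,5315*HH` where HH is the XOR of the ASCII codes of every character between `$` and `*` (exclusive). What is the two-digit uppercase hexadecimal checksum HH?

XOR the ASCII codes of the payload characters:
  'G' = 0x47 → acc = 0x47
  'N' = 0x4E → acc = 0x09
  'G' = 0x47 → acc = 0x4E
  'S' = 0x53 → acc = 0x1D
  'A' = 0x41 → acc = 0x5C
  ',' = 0x2C → acc = 0x70
  '2' = 0x32 → acc = 0x42
  '1' = 0x31 → acc = 0x73
  '1' = 0x31 → acc = 0x42
  '9' = 0x39 → acc = 0x7B
  '9' = 0x39 → acc = 0x42
  ',' = 0x2C → acc = 0x6E
  '8' = 0x38 → acc = 0x56
  '3' = 0x33 → acc = 0x65
  ',' = 0x2C → acc = 0x49
  '5' = 0x35 → acc = 0x7C
  '3' = 0x33 → acc = 0x4F
  '1' = 0x31 → acc = 0x7E
  '5' = 0x35 → acc = 0x4B
Checksum = 0x4B.

4B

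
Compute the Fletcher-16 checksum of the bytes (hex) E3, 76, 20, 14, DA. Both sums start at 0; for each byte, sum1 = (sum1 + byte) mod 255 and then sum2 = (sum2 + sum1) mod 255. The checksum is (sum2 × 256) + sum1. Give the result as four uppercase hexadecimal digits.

B069

Running sums (mod 255):
  after byte 0 (E3): sum1=227, sum2=227
  after byte 1 (76): sum1=90, sum2=62
  after byte 2 (20): sum1=122, sum2=184
  after byte 3 (14): sum1=142, sum2=71
  after byte 4 (DA): sum1=105, sum2=176
Checksum = sum2·256 + sum1 = 176·256 + 105 = 45161 = 0xB069.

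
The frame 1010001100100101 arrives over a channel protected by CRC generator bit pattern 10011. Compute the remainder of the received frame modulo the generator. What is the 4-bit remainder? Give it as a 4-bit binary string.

0000

Modulo-2 division of 1010001100100101 by 10011:
  pos 0: 10100 XOR 10011 = 00111
  pos 2: 11101 XOR 10011 = 01110
  pos 3: 11101 XOR 10011 = 01110
  pos 4: 11100 XOR 10011 = 01111
  pos 5: 11110 XOR 10011 = 01101
  pos 6: 11011 XOR 10011 = 01000
  pos 7: 10000 XOR 10011 = 00011
  pos 10: 11010 XOR 10011 = 01001
  pos 11: 10011 XOR 10011 = 00000
Remainder = 0000 (zero — the frame passes the CRC check).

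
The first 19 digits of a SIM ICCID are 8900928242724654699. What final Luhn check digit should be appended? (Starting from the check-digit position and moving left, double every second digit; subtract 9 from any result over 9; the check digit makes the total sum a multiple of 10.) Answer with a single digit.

7

Partial digits right→left: 9 9 6 4 5 6 4 2 7 2 4 2 8 2 9 0 0 9 8
Double every second digit counting from the check-digit position (so the 1st, 3rd, 5th, ... of the partial from the right).
  doubled (with −9 where >9): 9 3 1 8 5 8 7 9 0 7 → sum 57
  kept as-is: 9 4 6 2 2 2 2 0 9 → sum 36
Total = 57 + 36 = 93.
Check digit = (10 − (93 mod 10)) mod 10 = 7.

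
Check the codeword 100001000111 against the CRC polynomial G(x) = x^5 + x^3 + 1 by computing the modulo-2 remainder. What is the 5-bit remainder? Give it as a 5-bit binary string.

11010

Modulo-2 division of 100001000111 by 101001:
  pos 0: 100001 XOR 101001 = 001000
  pos 2: 100000 XOR 101001 = 001001
  pos 4: 100101 XOR 101001 = 001100
  pos 6: 110011 XOR 101001 = 011010
Remainder = 11010 (nonzero — an error is detected).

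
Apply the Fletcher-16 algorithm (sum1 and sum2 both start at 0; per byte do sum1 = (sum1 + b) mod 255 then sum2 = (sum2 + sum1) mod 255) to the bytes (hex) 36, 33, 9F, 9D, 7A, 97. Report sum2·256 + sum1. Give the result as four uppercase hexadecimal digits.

Running sums (mod 255):
  after byte 0 (36): sum1=54, sum2=54
  after byte 1 (33): sum1=105, sum2=159
  after byte 2 (9F): sum1=9, sum2=168
  after byte 3 (9D): sum1=166, sum2=79
  after byte 4 (7A): sum1=33, sum2=112
  after byte 5 (97): sum1=184, sum2=41
Checksum = sum2·256 + sum1 = 41·256 + 184 = 10680 = 0x29B8.

29B8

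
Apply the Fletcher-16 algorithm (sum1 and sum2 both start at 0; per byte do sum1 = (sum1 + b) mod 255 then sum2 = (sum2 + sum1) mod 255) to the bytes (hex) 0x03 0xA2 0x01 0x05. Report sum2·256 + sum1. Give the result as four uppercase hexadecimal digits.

FAAB

Running sums (mod 255):
  after byte 0 (0x03): sum1=3, sum2=3
  after byte 1 (0xA2): sum1=165, sum2=168
  after byte 2 (0x01): sum1=166, sum2=79
  after byte 3 (0x05): sum1=171, sum2=250
Checksum = sum2·256 + sum1 = 250·256 + 171 = 64171 = 0xFAAB.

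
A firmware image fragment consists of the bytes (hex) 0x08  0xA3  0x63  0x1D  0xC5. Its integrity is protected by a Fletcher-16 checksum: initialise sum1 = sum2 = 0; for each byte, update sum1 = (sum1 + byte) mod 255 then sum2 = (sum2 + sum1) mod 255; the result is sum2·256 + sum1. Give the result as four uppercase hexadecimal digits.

E0F1

Running sums (mod 255):
  after byte 0 (0x08): sum1=8, sum2=8
  after byte 1 (0xA3): sum1=171, sum2=179
  after byte 2 (0x63): sum1=15, sum2=194
  after byte 3 (0x1D): sum1=44, sum2=238
  after byte 4 (0xC5): sum1=241, sum2=224
Checksum = sum2·256 + sum1 = 224·256 + 241 = 57585 = 0xE0F1.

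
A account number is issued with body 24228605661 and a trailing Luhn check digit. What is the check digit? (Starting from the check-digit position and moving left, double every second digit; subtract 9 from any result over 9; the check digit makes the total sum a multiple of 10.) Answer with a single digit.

Partial digits right→left: 1 6 6 5 0 6 8 2 2 4 2
Double every second digit counting from the check-digit position (so the 1st, 3rd, 5th, ... of the partial from the right).
  doubled (with −9 where >9): 2 3 0 7 4 4 → sum 20
  kept as-is: 6 5 6 2 4 → sum 23
Total = 20 + 23 = 43.
Check digit = (10 − (43 mod 10)) mod 10 = 7.

7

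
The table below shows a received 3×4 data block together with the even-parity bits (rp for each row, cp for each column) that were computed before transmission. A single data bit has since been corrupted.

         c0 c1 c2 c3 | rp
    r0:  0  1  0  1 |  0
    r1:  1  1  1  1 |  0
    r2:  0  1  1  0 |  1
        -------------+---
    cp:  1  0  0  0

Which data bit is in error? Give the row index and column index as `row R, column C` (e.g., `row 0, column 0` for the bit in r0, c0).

Recompute each row's even parity and compare to rp:
  r0: data parity 0, sent rp 0 → ok
  r1: data parity 0, sent rp 0 → ok
  r2: data parity 0, sent rp 1 → mismatch
Recompute each column's even parity and compare to cp:
  c0: data parity 1, sent cp 1 → ok
  c1: data parity 1, sent cp 0 → mismatch
  c2: data parity 0, sent cp 0 → ok
  c3: data parity 0, sent cp 0 → ok
Exactly one row (r2) and one column (c1) fail → the flipped bit is at their intersection.

row 2, column 1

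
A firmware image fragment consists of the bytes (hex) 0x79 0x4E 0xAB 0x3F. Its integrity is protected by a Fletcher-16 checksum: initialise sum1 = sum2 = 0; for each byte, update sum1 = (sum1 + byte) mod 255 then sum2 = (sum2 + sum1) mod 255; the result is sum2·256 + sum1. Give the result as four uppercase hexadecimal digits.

Running sums (mod 255):
  after byte 0 (0x79): sum1=121, sum2=121
  after byte 1 (0x4E): sum1=199, sum2=65
  after byte 2 (0xAB): sum1=115, sum2=180
  after byte 3 (0x3F): sum1=178, sum2=103
Checksum = sum2·256 + sum1 = 103·256 + 178 = 26546 = 0x67B2.

67B2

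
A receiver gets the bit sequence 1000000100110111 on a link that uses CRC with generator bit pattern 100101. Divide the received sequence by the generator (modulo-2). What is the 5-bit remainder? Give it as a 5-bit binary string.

Modulo-2 division of 1000000100110111 by 100101:
  pos 0: 100000 XOR 100101 = 000101
  pos 3: 101010 XOR 100101 = 001111
  pos 5: 111101 XOR 100101 = 011000
  pos 6: 110001 XOR 100101 = 010100
  pos 7: 101000 XOR 100101 = 001101
  pos 9: 110111 XOR 100101 = 010010
  pos 10: 100101 XOR 100101 = 000000
Remainder = 00000 (zero — the frame passes the CRC check).

00000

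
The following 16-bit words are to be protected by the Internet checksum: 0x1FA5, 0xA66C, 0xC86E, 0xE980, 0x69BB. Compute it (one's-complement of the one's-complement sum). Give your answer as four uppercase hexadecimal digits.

One's-complement addition (fold any carry out of bit 15 back into bit 0):
  0x1FA5 + 0xA66C = 0x0C611
  0xC611 + 0xC86E = 0x18E7F → wrap carry → 0x8E80
  0x8E80 + 0xE980 = 0x17800 → wrap carry → 0x7801
  0x7801 + 0x69BB = 0x0E1BC
One's-complement sum = 0xE1BC.
Checksum = ~0xE1BC & 0xFFFF = 0x1E43.

1E43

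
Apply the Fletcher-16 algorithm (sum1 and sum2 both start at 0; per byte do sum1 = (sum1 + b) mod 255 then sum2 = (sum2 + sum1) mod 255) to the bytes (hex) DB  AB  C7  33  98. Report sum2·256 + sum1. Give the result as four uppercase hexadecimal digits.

501B

Running sums (mod 255):
  after byte 0 (DB): sum1=219, sum2=219
  after byte 1 (AB): sum1=135, sum2=99
  after byte 2 (C7): sum1=79, sum2=178
  after byte 3 (33): sum1=130, sum2=53
  after byte 4 (98): sum1=27, sum2=80
Checksum = sum2·256 + sum1 = 80·256 + 27 = 20507 = 0x501B.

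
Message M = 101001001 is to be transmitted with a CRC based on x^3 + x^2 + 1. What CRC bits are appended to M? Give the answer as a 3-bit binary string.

Append 3 zeros: 101001001000. Divide by 1101 (XOR where the leading bit is 1):
  pos 0: 1010 XOR 1101 = 0111
  pos 1: 1110 XOR 1101 = 0011
  pos 3: 1110 XOR 1101 = 0011
  pos 5: 1101 XOR 1101 = 0000
Remainder (last 3 bits) = 000. This is the CRC / FCS.

000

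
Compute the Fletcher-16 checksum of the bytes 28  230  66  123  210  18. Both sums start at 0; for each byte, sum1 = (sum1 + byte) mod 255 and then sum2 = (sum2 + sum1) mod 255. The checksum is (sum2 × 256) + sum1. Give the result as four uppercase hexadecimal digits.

Running sums (mod 255):
  after byte 0 (28): sum1=28, sum2=28
  after byte 1 (230): sum1=3, sum2=31
  after byte 2 (66): sum1=69, sum2=100
  after byte 3 (123): sum1=192, sum2=37
  after byte 4 (210): sum1=147, sum2=184
  after byte 5 (18): sum1=165, sum2=94
Checksum = sum2·256 + sum1 = 94·256 + 165 = 24229 = 0x5EA5.

5EA5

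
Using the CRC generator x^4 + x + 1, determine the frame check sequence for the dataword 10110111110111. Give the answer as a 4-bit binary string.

1100

Append 4 zeros: 101101111101110000. Divide by 10011 (XOR where the leading bit is 1):
  pos 0: 10110 XOR 10011 = 00101
  pos 2: 10111 XOR 10011 = 00100
  pos 4: 10011 XOR 10011 = 00000
  pos 9: 10111 XOR 10011 = 00100
  pos 11: 10000 XOR 10011 = 00011
Remainder (last 4 bits) = 1100. This is the CRC / FCS.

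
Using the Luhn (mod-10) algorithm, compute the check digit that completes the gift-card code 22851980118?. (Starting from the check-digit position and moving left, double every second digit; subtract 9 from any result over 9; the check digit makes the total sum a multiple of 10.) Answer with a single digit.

Partial digits right→left: 8 1 1 0 8 9 1 5 8 2 2
Double every second digit counting from the check-digit position (so the 1st, 3rd, 5th, ... of the partial from the right).
  doubled (with −9 where >9): 7 2 7 2 7 4 → sum 29
  kept as-is: 1 0 9 5 2 → sum 17
Total = 29 + 17 = 46.
Check digit = (10 − (46 mod 10)) mod 10 = 4.

4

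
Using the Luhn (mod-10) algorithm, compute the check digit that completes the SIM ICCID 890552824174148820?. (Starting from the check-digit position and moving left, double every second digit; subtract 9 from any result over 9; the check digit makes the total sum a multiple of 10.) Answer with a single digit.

4

Partial digits right→left: 0 2 8 8 4 1 4 7 1 4 2 8 2 5 5 0 9 8
Double every second digit counting from the check-digit position (so the 1st, 3rd, 5th, ... of the partial from the right).
  doubled (with −9 where >9): 0 7 8 8 2 4 4 1 9 → sum 43
  kept as-is: 2 8 1 7 4 8 5 0 8 → sum 43
Total = 43 + 43 = 86.
Check digit = (10 − (86 mod 10)) mod 10 = 4.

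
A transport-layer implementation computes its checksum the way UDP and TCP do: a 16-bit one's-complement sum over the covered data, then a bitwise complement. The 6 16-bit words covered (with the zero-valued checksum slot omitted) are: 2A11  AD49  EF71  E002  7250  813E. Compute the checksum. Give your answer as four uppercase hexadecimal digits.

One's-complement addition (fold any carry out of bit 15 back into bit 0):
  0x2A11 + 0xAD49 = 0x0D75A
  0xD75A + 0xEF71 = 0x1C6CB → wrap carry → 0xC6CC
  0xC6CC + 0xE002 = 0x1A6CE → wrap carry → 0xA6CF
  0xA6CF + 0x7250 = 0x1191F → wrap carry → 0x1920
  0x1920 + 0x813E = 0x09A5E
One's-complement sum = 0x9A5E.
Checksum = ~0x9A5E & 0xFFFF = 0x65A1.

65A1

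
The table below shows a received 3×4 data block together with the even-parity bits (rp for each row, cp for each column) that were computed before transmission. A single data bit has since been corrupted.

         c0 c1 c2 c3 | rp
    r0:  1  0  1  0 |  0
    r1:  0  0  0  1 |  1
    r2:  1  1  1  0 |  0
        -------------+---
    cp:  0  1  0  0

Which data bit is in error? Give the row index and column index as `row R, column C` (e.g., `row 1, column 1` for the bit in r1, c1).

Recompute each row's even parity and compare to rp:
  r0: data parity 0, sent rp 0 → ok
  r1: data parity 1, sent rp 1 → ok
  r2: data parity 1, sent rp 0 → mismatch
Recompute each column's even parity and compare to cp:
  c0: data parity 0, sent cp 0 → ok
  c1: data parity 1, sent cp 1 → ok
  c2: data parity 0, sent cp 0 → ok
  c3: data parity 1, sent cp 0 → mismatch
Exactly one row (r2) and one column (c3) fail → the flipped bit is at their intersection.

row 2, column 3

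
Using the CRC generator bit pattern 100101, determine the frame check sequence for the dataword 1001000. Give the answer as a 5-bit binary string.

01010

Append 5 zeros: 100100000000. Divide by 100101 (XOR where the leading bit is 1):
  pos 0: 100100 XOR 100101 = 000001
  pos 5: 100000 XOR 100101 = 000101
Remainder (last 5 bits) = 01010. This is the CRC / FCS.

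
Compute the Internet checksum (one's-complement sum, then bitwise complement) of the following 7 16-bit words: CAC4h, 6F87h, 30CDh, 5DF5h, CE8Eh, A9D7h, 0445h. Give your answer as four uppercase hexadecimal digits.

One's-complement addition (fold any carry out of bit 15 back into bit 0):
  0xCAC4 + 0x6F87 = 0x13A4B → wrap carry → 0x3A4C
  0x3A4C + 0x30CD = 0x06B19
  0x6B19 + 0x5DF5 = 0x0C90E
  0xC90E + 0xCE8E = 0x1979C → wrap carry → 0x979D
  0x979D + 0xA9D7 = 0x14174 → wrap carry → 0x4175
  0x4175 + 0x0445 = 0x045BA
One's-complement sum = 0x45BA.
Checksum = ~0x45BA & 0xFFFF = 0xBA45.

BA45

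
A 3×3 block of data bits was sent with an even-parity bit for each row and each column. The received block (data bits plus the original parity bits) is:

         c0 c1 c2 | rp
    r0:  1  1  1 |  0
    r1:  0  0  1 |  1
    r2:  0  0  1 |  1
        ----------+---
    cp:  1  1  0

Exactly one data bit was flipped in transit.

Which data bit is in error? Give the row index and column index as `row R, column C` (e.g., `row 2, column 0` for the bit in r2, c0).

Recompute each row's even parity and compare to rp:
  r0: data parity 1, sent rp 0 → mismatch
  r1: data parity 1, sent rp 1 → ok
  r2: data parity 1, sent rp 1 → ok
Recompute each column's even parity and compare to cp:
  c0: data parity 1, sent cp 1 → ok
  c1: data parity 1, sent cp 1 → ok
  c2: data parity 1, sent cp 0 → mismatch
Exactly one row (r0) and one column (c2) fail → the flipped bit is at their intersection.

row 0, column 2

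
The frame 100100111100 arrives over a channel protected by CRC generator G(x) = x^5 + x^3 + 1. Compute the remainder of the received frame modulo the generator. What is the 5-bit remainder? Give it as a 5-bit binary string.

00000

Modulo-2 division of 100100111100 by 101001:
  pos 0: 100100 XOR 101001 = 001101
  pos 2: 110111 XOR 101001 = 011110
  pos 3: 111101 XOR 101001 = 010100
  pos 4: 101001 XOR 101001 = 000000
Remainder = 00000 (zero — the frame passes the CRC check).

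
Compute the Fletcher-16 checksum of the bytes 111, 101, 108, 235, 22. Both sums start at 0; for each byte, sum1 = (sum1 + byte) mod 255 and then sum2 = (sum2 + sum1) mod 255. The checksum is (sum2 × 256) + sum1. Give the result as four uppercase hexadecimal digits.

F543

Running sums (mod 255):
  after byte 0 (111): sum1=111, sum2=111
  after byte 1 (101): sum1=212, sum2=68
  after byte 2 (108): sum1=65, sum2=133
  after byte 3 (235): sum1=45, sum2=178
  after byte 4 (22): sum1=67, sum2=245
Checksum = sum2·256 + sum1 = 245·256 + 67 = 62787 = 0xF543.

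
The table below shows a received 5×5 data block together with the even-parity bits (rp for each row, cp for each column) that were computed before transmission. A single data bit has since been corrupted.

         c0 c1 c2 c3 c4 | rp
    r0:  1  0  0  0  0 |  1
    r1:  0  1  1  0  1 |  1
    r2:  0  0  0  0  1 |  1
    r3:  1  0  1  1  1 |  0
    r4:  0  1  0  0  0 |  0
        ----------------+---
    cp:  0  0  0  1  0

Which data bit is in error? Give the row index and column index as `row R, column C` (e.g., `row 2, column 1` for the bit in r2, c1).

Recompute each row's even parity and compare to rp:
  r0: data parity 1, sent rp 1 → ok
  r1: data parity 1, sent rp 1 → ok
  r2: data parity 1, sent rp 1 → ok
  r3: data parity 0, sent rp 0 → ok
  r4: data parity 1, sent rp 0 → mismatch
Recompute each column's even parity and compare to cp:
  c0: data parity 0, sent cp 0 → ok
  c1: data parity 0, sent cp 0 → ok
  c2: data parity 0, sent cp 0 → ok
  c3: data parity 1, sent cp 1 → ok
  c4: data parity 1, sent cp 0 → mismatch
Exactly one row (r4) and one column (c4) fail → the flipped bit is at their intersection.

row 4, column 4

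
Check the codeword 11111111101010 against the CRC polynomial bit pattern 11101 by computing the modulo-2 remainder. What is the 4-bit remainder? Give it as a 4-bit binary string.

1000

Modulo-2 division of 11111111101010 by 11101:
  pos 0: 11111 XOR 11101 = 00010
  pos 3: 10111 XOR 11101 = 01010
  pos 4: 10101 XOR 11101 = 01000
  pos 5: 10000 XOR 11101 = 01101
  pos 6: 11011 XOR 11101 = 00110
  pos 8: 11001 XOR 11101 = 00100
Remainder = 1000 (nonzero — an error is detected).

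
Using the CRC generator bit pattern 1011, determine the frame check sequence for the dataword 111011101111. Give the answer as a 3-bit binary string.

Append 3 zeros: 111011101111000. Divide by 1011 (XOR where the leading bit is 1):
  pos 0: 1110 XOR 1011 = 0101
  pos 1: 1011 XOR 1011 = 0000
  pos 5: 1101 XOR 1011 = 0110
  pos 6: 1101 XOR 1011 = 0110
  pos 7: 1101 XOR 1011 = 0110
  pos 8: 1101 XOR 1011 = 0110
  pos 9: 1100 XOR 1011 = 0111
  pos 10: 1110 XOR 1011 = 0101
  pos 11: 1010 XOR 1011 = 0001
Remainder (last 3 bits) = 001. This is the CRC / FCS.

001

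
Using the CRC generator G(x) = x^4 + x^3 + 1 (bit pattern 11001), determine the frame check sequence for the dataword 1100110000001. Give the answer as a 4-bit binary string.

0100

Append 4 zeros: 11001100000010000. Divide by 11001 (XOR where the leading bit is 1):
  pos 0: 11001 XOR 11001 = 00000
  pos 5: 10000 XOR 11001 = 01001
  pos 6: 10010 XOR 11001 = 01011
  pos 7: 10110 XOR 11001 = 01111
  pos 8: 11111 XOR 11001 = 00110
  pos 10: 11000 XOR 11001 = 00001
Remainder (last 4 bits) = 0100. This is the CRC / FCS.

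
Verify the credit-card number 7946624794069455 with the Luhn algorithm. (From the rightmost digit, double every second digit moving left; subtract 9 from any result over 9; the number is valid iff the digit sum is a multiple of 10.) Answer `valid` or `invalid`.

invalid

From the right, keep odd positions and double even positions (subtract 9 from any doubled value over 9):
  doubled (positions 2,4,...): 1 9 0 9 8 3 8 5 → sum 43
  kept (positions 1,3,...): 5 4 6 4 7 2 6 9 → sum 43
Total = 86.
86 mod 10 = 6, so the number is invalid.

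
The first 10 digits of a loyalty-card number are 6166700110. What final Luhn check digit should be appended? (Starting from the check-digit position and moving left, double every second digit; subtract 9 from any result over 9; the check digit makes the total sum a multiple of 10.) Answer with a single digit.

Partial digits right→left: 0 1 1 0 0 7 6 6 1 6
Double every second digit counting from the check-digit position (so the 1st, 3rd, 5th, ... of the partial from the right).
  doubled (with −9 where >9): 0 2 0 3 2 → sum 7
  kept as-is: 1 0 7 6 6 → sum 20
Total = 7 + 20 = 27.
Check digit = (10 − (27 mod 10)) mod 10 = 3.

3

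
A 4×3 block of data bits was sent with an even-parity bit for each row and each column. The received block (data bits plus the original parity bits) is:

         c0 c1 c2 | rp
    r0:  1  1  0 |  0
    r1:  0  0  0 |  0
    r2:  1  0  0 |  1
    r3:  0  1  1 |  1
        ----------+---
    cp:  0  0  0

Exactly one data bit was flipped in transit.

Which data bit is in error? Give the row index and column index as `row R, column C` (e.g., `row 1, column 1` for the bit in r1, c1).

Recompute each row's even parity and compare to rp:
  r0: data parity 0, sent rp 0 → ok
  r1: data parity 0, sent rp 0 → ok
  r2: data parity 1, sent rp 1 → ok
  r3: data parity 0, sent rp 1 → mismatch
Recompute each column's even parity and compare to cp:
  c0: data parity 0, sent cp 0 → ok
  c1: data parity 0, sent cp 0 → ok
  c2: data parity 1, sent cp 0 → mismatch
Exactly one row (r3) and one column (c2) fail → the flipped bit is at their intersection.

row 3, column 2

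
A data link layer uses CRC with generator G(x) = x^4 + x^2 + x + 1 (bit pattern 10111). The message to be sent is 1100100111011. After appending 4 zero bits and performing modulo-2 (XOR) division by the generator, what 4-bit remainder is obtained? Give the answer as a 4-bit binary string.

Append 4 zeros: 11001001110110000. Divide by 10111 (XOR where the leading bit is 1):
  pos 0: 11001 XOR 10111 = 01110
  pos 1: 11100 XOR 10111 = 01011
  pos 2: 10110 XOR 10111 = 00001
  pos 6: 11110 XOR 10111 = 01001
  pos 7: 10011 XOR 10111 = 00100
  pos 9: 10010 XOR 10111 = 00101
  pos 11: 10100 XOR 10111 = 00011
Remainder (last 4 bits) = 0110. This is the CRC / FCS.

0110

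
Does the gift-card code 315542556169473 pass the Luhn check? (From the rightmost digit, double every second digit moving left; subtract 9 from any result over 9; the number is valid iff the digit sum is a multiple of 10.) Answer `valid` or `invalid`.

From the right, keep odd positions and double even positions (subtract 9 from any doubled value over 9):
  doubled (positions 2,4,...): 5 9 2 1 4 1 2 → sum 24
  kept (positions 1,3,...): 3 4 6 6 5 4 5 3 → sum 36
Total = 60.
60 mod 10 = 0, so the number is valid.

valid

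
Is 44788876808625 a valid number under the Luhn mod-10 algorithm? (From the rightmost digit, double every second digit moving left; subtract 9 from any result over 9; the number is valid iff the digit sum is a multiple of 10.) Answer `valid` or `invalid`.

From the right, keep odd positions and double even positions (subtract 9 from any doubled value over 9):
  doubled (positions 2,4,...): 4 7 7 5 7 5 8 → sum 43
  kept (positions 1,3,...): 5 6 0 6 8 8 4 → sum 37
Total = 80.
80 mod 10 = 0, so the number is valid.

valid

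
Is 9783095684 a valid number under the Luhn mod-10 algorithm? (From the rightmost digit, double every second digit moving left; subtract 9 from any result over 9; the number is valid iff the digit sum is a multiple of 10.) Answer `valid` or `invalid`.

invalid

From the right, keep odd positions and double even positions (subtract 9 from any doubled value over 9):
  doubled (positions 2,4,...): 7 1 0 7 9 → sum 24
  kept (positions 1,3,...): 4 6 9 3 7 → sum 29
Total = 53.
53 mod 10 = 3, so the number is invalid.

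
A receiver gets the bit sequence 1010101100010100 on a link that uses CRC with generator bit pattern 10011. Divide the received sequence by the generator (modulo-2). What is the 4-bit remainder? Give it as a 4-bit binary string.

Modulo-2 division of 1010101100010100 by 10011:
  pos 0: 10101 XOR 10011 = 00110
  pos 2: 11001 XOR 10011 = 01010
  pos 3: 10101 XOR 10011 = 00110
  pos 5: 11000 XOR 10011 = 01011
  pos 6: 10110 XOR 10011 = 00101
  pos 8: 10110 XOR 10011 = 00101
  pos 10: 10110 XOR 10011 = 00101
Remainder = 1010 (nonzero — an error is detected).

1010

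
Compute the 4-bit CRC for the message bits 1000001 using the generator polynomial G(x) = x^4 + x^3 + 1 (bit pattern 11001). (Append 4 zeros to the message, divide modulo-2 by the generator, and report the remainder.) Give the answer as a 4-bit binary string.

Append 4 zeros: 10000010000. Divide by 11001 (XOR where the leading bit is 1):
  pos 0: 10000 XOR 11001 = 01001
  pos 1: 10010 XOR 11001 = 01011
  pos 2: 10111 XOR 11001 = 01110
  pos 3: 11100 XOR 11001 = 00101
  pos 5: 10100 XOR 11001 = 01101
  pos 6: 11010 XOR 11001 = 00011
Remainder (last 4 bits) = 0011. This is the CRC / FCS.

0011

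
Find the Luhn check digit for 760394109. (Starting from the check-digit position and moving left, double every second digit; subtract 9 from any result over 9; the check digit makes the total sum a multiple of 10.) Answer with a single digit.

2

Partial digits right→left: 9 0 1 4 9 3 0 6 7
Double every second digit counting from the check-digit position (so the 1st, 3rd, 5th, ... of the partial from the right).
  doubled (with −9 where >9): 9 2 9 0 5 → sum 25
  kept as-is: 0 4 3 6 → sum 13
Total = 25 + 13 = 38.
Check digit = (10 − (38 mod 10)) mod 10 = 2.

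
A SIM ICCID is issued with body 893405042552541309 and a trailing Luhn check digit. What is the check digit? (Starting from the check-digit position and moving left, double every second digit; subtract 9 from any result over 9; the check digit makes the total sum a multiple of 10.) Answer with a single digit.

2

Partial digits right→left: 9 0 3 1 4 5 2 5 5 2 4 0 5 0 4 3 9 8
Double every second digit counting from the check-digit position (so the 1st, 3rd, 5th, ... of the partial from the right).
  doubled (with −9 where >9): 9 6 8 4 1 8 1 8 9 → sum 54
  kept as-is: 0 1 5 5 2 0 0 3 8 → sum 24
Total = 54 + 24 = 78.
Check digit = (10 − (78 mod 10)) mod 10 = 2.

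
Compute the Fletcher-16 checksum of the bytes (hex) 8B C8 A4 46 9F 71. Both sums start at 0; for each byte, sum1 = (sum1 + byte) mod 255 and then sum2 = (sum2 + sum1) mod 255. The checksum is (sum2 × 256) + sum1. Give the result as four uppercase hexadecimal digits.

4750

Running sums (mod 255):
  after byte 0 (8B): sum1=139, sum2=139
  after byte 1 (C8): sum1=84, sum2=223
  after byte 2 (A4): sum1=248, sum2=216
  after byte 3 (46): sum1=63, sum2=24
  after byte 4 (9F): sum1=222, sum2=246
  after byte 5 (71): sum1=80, sum2=71
Checksum = sum2·256 + sum1 = 71·256 + 80 = 18256 = 0x4750.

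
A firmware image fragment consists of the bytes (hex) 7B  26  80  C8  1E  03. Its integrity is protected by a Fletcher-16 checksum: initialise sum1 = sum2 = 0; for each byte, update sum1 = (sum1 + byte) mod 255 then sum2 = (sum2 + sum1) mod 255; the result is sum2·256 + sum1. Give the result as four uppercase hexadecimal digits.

Running sums (mod 255):
  after byte 0 (7B): sum1=123, sum2=123
  after byte 1 (26): sum1=161, sum2=29
  after byte 2 (80): sum1=34, sum2=63
  after byte 3 (C8): sum1=234, sum2=42
  after byte 4 (1E): sum1=9, sum2=51
  after byte 5 (03): sum1=12, sum2=63
Checksum = sum2·256 + sum1 = 63·256 + 12 = 16140 = 0x3F0C.

3F0C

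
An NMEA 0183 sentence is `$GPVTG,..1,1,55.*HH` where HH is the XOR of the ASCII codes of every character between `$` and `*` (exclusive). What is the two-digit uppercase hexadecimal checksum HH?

50

XOR the ASCII codes of the payload characters:
  'G' = 0x47 → acc = 0x47
  'P' = 0x50 → acc = 0x17
  'V' = 0x56 → acc = 0x41
  'T' = 0x54 → acc = 0x15
  'G' = 0x47 → acc = 0x52
  ',' = 0x2C → acc = 0x7E
  '.' = 0x2E → acc = 0x50
  '.' = 0x2E → acc = 0x7E
  '1' = 0x31 → acc = 0x4F
  ',' = 0x2C → acc = 0x63
  '1' = 0x31 → acc = 0x52
  ',' = 0x2C → acc = 0x7E
  '5' = 0x35 → acc = 0x4B
  '5' = 0x35 → acc = 0x7E
  '.' = 0x2E → acc = 0x50
Checksum = 0x50.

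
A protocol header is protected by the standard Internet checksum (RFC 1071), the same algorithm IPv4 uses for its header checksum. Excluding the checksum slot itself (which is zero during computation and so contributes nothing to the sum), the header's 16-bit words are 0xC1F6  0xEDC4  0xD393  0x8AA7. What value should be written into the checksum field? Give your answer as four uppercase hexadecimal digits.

One's-complement addition (fold any carry out of bit 15 back into bit 0):
  0xC1F6 + 0xEDC4 = 0x1AFBA → wrap carry → 0xAFBB
  0xAFBB + 0xD393 = 0x1834E → wrap carry → 0x834F
  0x834F + 0x8AA7 = 0x10DF6 → wrap carry → 0x0DF7
One's-complement sum = 0x0DF7.
Checksum = ~0x0DF7 & 0xFFFF = 0xF208.

F208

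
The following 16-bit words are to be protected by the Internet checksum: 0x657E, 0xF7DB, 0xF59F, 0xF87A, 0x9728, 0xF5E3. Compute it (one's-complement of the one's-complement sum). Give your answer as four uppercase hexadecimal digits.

One's-complement addition (fold any carry out of bit 15 back into bit 0):
  0x657E + 0xF7DB = 0x15D59 → wrap carry → 0x5D5A
  0x5D5A + 0xF59F = 0x152F9 → wrap carry → 0x52FA
  0x52FA + 0xF87A = 0x14B74 → wrap carry → 0x4B75
  0x4B75 + 0x9728 = 0x0E29D
  0xE29D + 0xF5E3 = 0x1D880 → wrap carry → 0xD881
One's-complement sum = 0xD881.
Checksum = ~0xD881 & 0xFFFF = 0x277E.

277E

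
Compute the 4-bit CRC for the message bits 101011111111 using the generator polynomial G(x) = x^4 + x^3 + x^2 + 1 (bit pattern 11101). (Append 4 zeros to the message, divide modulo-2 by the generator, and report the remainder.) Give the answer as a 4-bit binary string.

Append 4 zeros: 1010111111110000. Divide by 11101 (XOR where the leading bit is 1):
  pos 0: 10101 XOR 11101 = 01000
  pos 1: 10001 XOR 11101 = 01100
  pos 2: 11001 XOR 11101 = 00100
  pos 4: 10011 XOR 11101 = 01110
  pos 5: 11101 XOR 11101 = 00000
  pos 10: 11000 XOR 11101 = 00101
Remainder (last 4 bits) = 1010. This is the CRC / FCS.

1010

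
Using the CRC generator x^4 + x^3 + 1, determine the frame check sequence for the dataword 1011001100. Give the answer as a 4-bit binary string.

1001

Append 4 zeros: 10110011000000. Divide by 11001 (XOR where the leading bit is 1):
  pos 0: 10110 XOR 11001 = 01111
  pos 1: 11110 XOR 11001 = 00111
  pos 3: 11111 XOR 11001 = 00110
  pos 5: 11000 XOR 11001 = 00001
  pos 9: 10000 XOR 11001 = 01001
Remainder (last 4 bits) = 1001. This is the CRC / FCS.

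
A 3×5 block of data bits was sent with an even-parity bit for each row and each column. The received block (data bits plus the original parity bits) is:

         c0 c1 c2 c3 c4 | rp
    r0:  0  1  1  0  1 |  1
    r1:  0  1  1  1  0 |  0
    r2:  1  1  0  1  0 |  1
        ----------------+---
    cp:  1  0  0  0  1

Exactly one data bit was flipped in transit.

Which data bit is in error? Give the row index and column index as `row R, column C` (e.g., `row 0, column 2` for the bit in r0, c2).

Recompute each row's even parity and compare to rp:
  r0: data parity 1, sent rp 1 → ok
  r1: data parity 1, sent rp 0 → mismatch
  r2: data parity 1, sent rp 1 → ok
Recompute each column's even parity and compare to cp:
  c0: data parity 1, sent cp 1 → ok
  c1: data parity 1, sent cp 0 → mismatch
  c2: data parity 0, sent cp 0 → ok
  c3: data parity 0, sent cp 0 → ok
  c4: data parity 1, sent cp 1 → ok
Exactly one row (r1) and one column (c1) fail → the flipped bit is at their intersection.

row 1, column 1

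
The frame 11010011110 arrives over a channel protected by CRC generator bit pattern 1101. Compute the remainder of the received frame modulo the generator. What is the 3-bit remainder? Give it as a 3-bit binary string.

Modulo-2 division of 11010011110 by 1101:
  pos 0: 1101 XOR 1101 = 0000
  pos 6: 1111 XOR 1101 = 0010
Remainder = 100 (nonzero — an error is detected).

100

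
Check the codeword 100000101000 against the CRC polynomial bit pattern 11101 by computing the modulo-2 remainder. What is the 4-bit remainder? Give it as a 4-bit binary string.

Modulo-2 division of 100000101000 by 11101:
  pos 0: 10000 XOR 11101 = 01101
  pos 1: 11010 XOR 11101 = 00111
  pos 3: 11110 XOR 11101 = 00011
  pos 6: 11100 XOR 11101 = 00001
Remainder = 0010 (nonzero — an error is detected).

0010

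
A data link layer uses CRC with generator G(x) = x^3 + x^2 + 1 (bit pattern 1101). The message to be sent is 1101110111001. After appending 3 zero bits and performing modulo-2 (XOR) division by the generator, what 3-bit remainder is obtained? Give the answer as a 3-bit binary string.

010

Append 3 zeros: 1101110111001000. Divide by 1101 (XOR where the leading bit is 1):
  pos 0: 1101 XOR 1101 = 0000
  pos 4: 1101 XOR 1101 = 0000
  pos 8: 1100 XOR 1101 = 0001
  pos 11: 1100 XOR 1101 = 0001
Remainder (last 3 bits) = 010. This is the CRC / FCS.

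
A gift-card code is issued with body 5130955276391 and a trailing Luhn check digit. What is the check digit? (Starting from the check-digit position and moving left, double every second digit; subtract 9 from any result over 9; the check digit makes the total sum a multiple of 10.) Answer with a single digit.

7

Partial digits right→left: 1 9 3 6 7 2 5 5 9 0 3 1 5
Double every second digit counting from the check-digit position (so the 1st, 3rd, 5th, ... of the partial from the right).
  doubled (with −9 where >9): 2 6 5 1 9 6 1 → sum 30
  kept as-is: 9 6 2 5 0 1 → sum 23
Total = 30 + 23 = 53.
Check digit = (10 − (53 mod 10)) mod 10 = 7.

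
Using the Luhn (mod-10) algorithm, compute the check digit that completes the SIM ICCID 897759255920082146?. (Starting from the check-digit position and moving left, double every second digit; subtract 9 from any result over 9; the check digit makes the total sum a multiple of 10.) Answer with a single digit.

0

Partial digits right→left: 6 4 1 2 8 0 0 2 9 5 5 2 9 5 7 7 9 8
Double every second digit counting from the check-digit position (so the 1st, 3rd, 5th, ... of the partial from the right).
  doubled (with −9 where >9): 3 2 7 0 9 1 9 5 9 → sum 45
  kept as-is: 4 2 0 2 5 2 5 7 8 → sum 35
Total = 45 + 35 = 80.
Check digit = (10 − (80 mod 10)) mod 10 = 0.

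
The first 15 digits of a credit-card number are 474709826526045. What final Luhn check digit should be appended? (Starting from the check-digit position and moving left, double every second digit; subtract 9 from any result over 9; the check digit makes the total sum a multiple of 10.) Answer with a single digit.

9

Partial digits right→left: 5 4 0 6 2 5 6 2 8 9 0 7 4 7 4
Double every second digit counting from the check-digit position (so the 1st, 3rd, 5th, ... of the partial from the right).
  doubled (with −9 where >9): 1 0 4 3 7 0 8 8 → sum 31
  kept as-is: 4 6 5 2 9 7 7 → sum 40
Total = 31 + 40 = 71.
Check digit = (10 − (71 mod 10)) mod 10 = 9.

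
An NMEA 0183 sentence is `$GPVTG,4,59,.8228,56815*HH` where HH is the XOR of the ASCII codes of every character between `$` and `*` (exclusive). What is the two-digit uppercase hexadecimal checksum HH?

XOR the ASCII codes of the payload characters:
  'G' = 0x47 → acc = 0x47
  'P' = 0x50 → acc = 0x17
  'V' = 0x56 → acc = 0x41
  'T' = 0x54 → acc = 0x15
  'G' = 0x47 → acc = 0x52
  ',' = 0x2C → acc = 0x7E
  '4' = 0x34 → acc = 0x4A
  ',' = 0x2C → acc = 0x66
  '5' = 0x35 → acc = 0x53
  '9' = 0x39 → acc = 0x6A
  ',' = 0x2C → acc = 0x46
  '.' = 0x2E → acc = 0x68
  '8' = 0x38 → acc = 0x50
  '2' = 0x32 → acc = 0x62
  '2' = 0x32 → acc = 0x50
  '8' = 0x38 → acc = 0x68
  ',' = 0x2C → acc = 0x44
  '5' = 0x35 → acc = 0x71
  '6' = 0x36 → acc = 0x47
  '8' = 0x38 → acc = 0x7F
  '1' = 0x31 → acc = 0x4E
  '5' = 0x35 → acc = 0x7B
Checksum = 0x7B.

7B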